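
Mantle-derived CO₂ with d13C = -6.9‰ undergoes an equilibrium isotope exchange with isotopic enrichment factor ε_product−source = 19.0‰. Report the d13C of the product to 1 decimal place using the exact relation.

Exactly, δ_product = (δ_source + 1000)·(ε/1000 + 1) − 1000.
δ_product = (-6.9 + 1000) × (19.0/1000 + 1) − 1000
δ_product = 11.97‰

12.0‰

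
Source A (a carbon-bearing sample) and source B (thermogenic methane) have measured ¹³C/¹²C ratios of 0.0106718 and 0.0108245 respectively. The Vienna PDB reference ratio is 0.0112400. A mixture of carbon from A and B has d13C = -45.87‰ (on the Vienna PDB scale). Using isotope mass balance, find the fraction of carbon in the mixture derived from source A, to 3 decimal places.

0.655

δ_A = (0.0106718/0.0112400 − 1)×1000 = (0.949448 − 1)×1000 = -50.552‰
δ_B = (0.0108245/0.0112400 − 1)×1000 = (0.963034 − 1)×1000 = -36.966‰
f_A = (δ_mix − δ_B)/(δ_A − δ_B) = (-45.87 − (-36.966))/(-50.552 − (-36.966))
f_A = -8.904 / -13.585 = 0.6554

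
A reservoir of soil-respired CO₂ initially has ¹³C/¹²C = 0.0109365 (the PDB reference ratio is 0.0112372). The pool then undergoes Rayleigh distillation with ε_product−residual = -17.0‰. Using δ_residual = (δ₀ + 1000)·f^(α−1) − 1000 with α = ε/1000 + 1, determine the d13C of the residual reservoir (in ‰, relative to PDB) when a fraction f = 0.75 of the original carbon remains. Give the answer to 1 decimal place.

-22.0‰

δ₀ = (0.0109365/0.0112372 − 1)×1000 = (0.973241 − 1)×1000 = -26.759‰
α − 1 = ε/1000 = -0.0170
f^(α−1) = 0.75^(-0.0170) = 1.004903
δ_res = (-26.759 + 1000) × 1.004903 − 1000 = 978.012 − 1000 = -21.99‰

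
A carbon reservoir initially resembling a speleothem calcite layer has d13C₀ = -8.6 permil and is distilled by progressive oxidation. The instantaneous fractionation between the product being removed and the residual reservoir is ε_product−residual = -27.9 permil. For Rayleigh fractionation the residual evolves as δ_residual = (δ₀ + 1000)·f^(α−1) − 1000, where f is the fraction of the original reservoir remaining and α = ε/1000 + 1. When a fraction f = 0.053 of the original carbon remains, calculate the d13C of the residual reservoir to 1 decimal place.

Rayleigh residual: δ_res = (δ₀ + 1000)·f^(α−1) − 1000
α = ε/1000 + 1 = 0.97210, so α − 1 = -0.02790
f^(α−1) = 0.053^(-0.02790) = 1.085407
δ_res = (-8.6 + 1000) × 1.085407 − 1000 = 1076.073 − 1000 = 76.07 permil

76.1 permil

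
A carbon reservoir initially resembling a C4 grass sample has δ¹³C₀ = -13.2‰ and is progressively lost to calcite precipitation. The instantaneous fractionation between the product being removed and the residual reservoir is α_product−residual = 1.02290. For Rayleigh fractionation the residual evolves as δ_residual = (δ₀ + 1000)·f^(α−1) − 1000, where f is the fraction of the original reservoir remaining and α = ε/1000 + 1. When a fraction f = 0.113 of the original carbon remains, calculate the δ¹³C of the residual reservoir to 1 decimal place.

Rayleigh residual: δ_res = (δ₀ + 1000)·f^(α−1) − 1000
α − 1 = 0.02290
f^(α−1) = 0.113^(0.02290) = 0.951296
δ_res = (-13.2 + 1000) × 0.951296 − 1000 = 938.739 − 1000 = -61.26‰

-61.3‰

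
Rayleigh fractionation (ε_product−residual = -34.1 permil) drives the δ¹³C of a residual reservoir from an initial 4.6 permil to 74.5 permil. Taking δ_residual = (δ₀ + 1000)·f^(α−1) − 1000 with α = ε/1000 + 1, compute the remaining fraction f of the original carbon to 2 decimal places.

0.14

α − 1 = ε/1000 = -0.0341
(δ_res + 1000)/(δ₀ + 1000) = (74.5 + 1000)/(4.6 + 1000) = 1074.5/1004.6 = 1.069580
f = 1.069580^(1/-0.0341) = exp(ln(1.069580)/-0.0341) = exp(0.06727/-0.0341)
f = exp(-1.9726) = 0.1391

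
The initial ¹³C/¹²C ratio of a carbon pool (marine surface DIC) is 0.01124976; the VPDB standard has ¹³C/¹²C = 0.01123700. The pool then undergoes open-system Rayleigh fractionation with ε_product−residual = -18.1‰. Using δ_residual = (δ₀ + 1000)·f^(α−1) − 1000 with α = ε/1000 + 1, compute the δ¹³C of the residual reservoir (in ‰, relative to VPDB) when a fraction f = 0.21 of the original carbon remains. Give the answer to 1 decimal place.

δ₀ = (0.01124976/0.01123700 − 1)×1000 = (1.001136 − 1)×1000 = 1.136‰
α − 1 = ε/1000 = -0.0181
f^(α−1) = 0.21^(-0.0181) = 1.028650
δ_res = (1.136 + 1000) × 1.028650 − 1000 = 1029.819 − 1000 = 29.82‰

29.8‰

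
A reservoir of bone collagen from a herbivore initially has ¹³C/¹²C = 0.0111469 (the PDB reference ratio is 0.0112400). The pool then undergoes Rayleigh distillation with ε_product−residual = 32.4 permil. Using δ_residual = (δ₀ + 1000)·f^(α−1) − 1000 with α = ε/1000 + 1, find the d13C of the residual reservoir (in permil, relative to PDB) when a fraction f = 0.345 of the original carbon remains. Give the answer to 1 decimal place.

δ₀ = (0.0111469/0.0112400 − 1)×1000 = (0.991717 − 1)×1000 = -8.283 permil
α − 1 = ε/1000 = 0.0324
f^(α−1) = 0.345^(0.0324) = 0.966107
δ_res = (-8.283 + 1000) × 0.966107 − 1000 = 958.105 − 1000 = -41.89 permil

-41.9 permil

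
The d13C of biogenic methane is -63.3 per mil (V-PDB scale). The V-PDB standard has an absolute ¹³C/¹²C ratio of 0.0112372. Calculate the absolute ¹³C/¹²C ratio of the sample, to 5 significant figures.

0.010526

R_sample = R_standard × (d13C/1000 + 1)
R_sample = 0.0112372 × (-63.3/1000 + 1) = 0.0112372 × 0.936700
R_sample = 0.0105259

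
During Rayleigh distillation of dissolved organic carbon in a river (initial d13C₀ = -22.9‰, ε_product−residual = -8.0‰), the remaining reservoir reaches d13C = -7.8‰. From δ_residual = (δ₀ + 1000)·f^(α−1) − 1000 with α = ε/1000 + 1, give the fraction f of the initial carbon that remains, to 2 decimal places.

0.15

α − 1 = ε/1000 = -0.0080
(δ_res + 1000)/(δ₀ + 1000) = (-7.8 + 1000)/(-22.9 + 1000) = 992.2/977.1 = 1.015454
f = 1.015454^(1/-0.0080) = exp(ln(1.015454)/-0.0080) = exp(0.01534/-0.0080)
f = exp(-1.9170) = 0.1471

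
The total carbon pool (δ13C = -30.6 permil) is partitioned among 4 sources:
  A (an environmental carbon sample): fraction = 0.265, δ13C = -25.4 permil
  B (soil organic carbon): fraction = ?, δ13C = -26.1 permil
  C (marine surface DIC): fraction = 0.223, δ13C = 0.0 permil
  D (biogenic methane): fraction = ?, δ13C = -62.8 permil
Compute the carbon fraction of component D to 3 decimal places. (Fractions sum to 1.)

Let f_D and f_B be the unknown fractions; fractions sum to 1 so f_D + f_B = 0.512.
Mass balance: Σ fᵢ·δᵢ = δ_bulk ⇒ f_D·(-62.8) + f_B·(-26.1) = -30.6 − (-6.731) = -23.869
Substitute f_B = 0.512 − f_D:
f_D·(-62.8 − -26.1) = -23.869 − 0.512×(-26.1) = -10.506
f_D = -10.506 / -36.7 = 0.2863

0.286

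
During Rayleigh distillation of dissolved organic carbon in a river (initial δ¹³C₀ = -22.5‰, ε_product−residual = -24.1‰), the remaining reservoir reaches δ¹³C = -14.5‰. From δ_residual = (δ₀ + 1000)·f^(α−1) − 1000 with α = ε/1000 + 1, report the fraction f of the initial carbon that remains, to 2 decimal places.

α − 1 = ε/1000 = -0.0241
(δ_res + 1000)/(δ₀ + 1000) = (-14.5 + 1000)/(-22.5 + 1000) = 985.5/977.5 = 1.008184
f = 1.008184^(1/-0.0241) = exp(ln(1.008184)/-0.0241) = exp(0.00815/-0.0241)
f = exp(-0.3382) = 0.7130

0.71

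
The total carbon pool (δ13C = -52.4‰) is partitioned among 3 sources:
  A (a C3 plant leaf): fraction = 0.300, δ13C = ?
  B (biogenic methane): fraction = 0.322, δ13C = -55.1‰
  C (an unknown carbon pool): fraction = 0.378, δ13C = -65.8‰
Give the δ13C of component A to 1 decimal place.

Isotope mass balance: δ_bulk = Σ fᵢ·δᵢ.
-52.4 = 0.300×δ_A + 0.322×(-55.1) + 0.378×(-65.8)
0.300·δ_A = -52.4 − (-42.615) = -9.785
δ_A = -9.785 / 0.300 = -32.62‰

-32.6‰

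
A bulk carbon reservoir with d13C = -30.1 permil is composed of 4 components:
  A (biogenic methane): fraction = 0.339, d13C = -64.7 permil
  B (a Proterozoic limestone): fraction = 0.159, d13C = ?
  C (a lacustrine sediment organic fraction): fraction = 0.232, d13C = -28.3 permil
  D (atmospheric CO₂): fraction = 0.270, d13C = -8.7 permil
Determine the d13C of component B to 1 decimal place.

4.7 permil

Isotope mass balance: δ_bulk = Σ fᵢ·δᵢ.
-30.1 = 0.339×(-64.7) + 0.159×δ_B + 0.232×(-28.3) + 0.270×(-8.7)
0.159·δ_B = -30.1 − (-30.848) = 0.748
δ_B = 0.748 / 0.159 = 4.70 permil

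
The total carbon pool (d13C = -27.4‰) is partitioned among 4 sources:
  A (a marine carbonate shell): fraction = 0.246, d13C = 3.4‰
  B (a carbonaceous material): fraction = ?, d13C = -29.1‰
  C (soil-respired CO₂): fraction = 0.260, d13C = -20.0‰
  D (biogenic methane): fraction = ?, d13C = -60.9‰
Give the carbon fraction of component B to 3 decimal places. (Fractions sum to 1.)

0.222

Let f_B and f_D be the unknown fractions; fractions sum to 1 so f_B + f_D = 0.494.
Mass balance: Σ fᵢ·δᵢ = δ_bulk ⇒ f_B·(-29.1) + f_D·(-60.9) = -27.4 − (-4.364) = -23.036
Substitute f_D = 0.494 − f_B:
f_B·(-29.1 − -60.9) = -23.036 − 0.494×(-60.9) = 7.048
f_B = 7.048 / 31.8 = 0.2216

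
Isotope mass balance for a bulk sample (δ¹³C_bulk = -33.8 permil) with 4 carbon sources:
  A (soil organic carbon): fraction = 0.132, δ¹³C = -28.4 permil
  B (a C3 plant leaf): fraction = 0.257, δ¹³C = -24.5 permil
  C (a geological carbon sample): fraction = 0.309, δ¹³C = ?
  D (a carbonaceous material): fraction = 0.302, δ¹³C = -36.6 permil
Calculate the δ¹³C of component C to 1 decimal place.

-41.1 permil

Isotope mass balance: δ_bulk = Σ fᵢ·δᵢ.
-33.8 = 0.132×(-28.4) + 0.257×(-24.5) + 0.309×δ_C + 0.302×(-36.6)
0.309·δ_C = -33.8 − (-21.099) = -12.701
δ_C = -12.701 / 0.309 = -41.11 permil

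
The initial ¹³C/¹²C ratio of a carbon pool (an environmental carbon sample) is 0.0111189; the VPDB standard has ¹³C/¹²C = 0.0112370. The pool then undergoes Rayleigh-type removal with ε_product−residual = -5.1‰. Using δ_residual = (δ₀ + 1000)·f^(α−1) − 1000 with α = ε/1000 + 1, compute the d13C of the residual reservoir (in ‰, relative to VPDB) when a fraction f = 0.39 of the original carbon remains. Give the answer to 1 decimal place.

-5.7‰

δ₀ = (0.0111189/0.0112370 − 1)×1000 = (0.989490 − 1)×1000 = -10.510‰
α − 1 = ε/1000 = -0.0051
f^(α−1) = 0.39^(-0.0051) = 1.004814
δ_res = (-10.510 + 1000) × 1.004814 − 1000 = 994.253 − 1000 = -5.75‰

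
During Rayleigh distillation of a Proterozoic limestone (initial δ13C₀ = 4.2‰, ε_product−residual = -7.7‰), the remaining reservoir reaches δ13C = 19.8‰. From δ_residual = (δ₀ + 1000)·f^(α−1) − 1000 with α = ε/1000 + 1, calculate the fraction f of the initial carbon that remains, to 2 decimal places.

α − 1 = ε/1000 = -0.0077
(δ_res + 1000)/(δ₀ + 1000) = (19.8 + 1000)/(4.2 + 1000) = 1019.8/1004.2 = 1.015535
f = 1.015535^(1/-0.0077) = exp(ln(1.015535)/-0.0077) = exp(0.01542/-0.0077)
f = exp(-2.0020) = 0.1351

0.14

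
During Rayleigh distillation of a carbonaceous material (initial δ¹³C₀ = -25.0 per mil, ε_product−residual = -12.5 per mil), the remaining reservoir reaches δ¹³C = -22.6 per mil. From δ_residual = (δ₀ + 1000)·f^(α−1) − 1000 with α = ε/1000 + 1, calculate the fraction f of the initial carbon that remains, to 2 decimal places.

0.82

α − 1 = ε/1000 = -0.0125
(δ_res + 1000)/(δ₀ + 1000) = (-22.6 + 1000)/(-25.0 + 1000) = 977.4/975.0 = 1.002462
f = 1.002462^(1/-0.0125) = exp(ln(1.002462)/-0.0125) = exp(0.00246/-0.0125)
f = exp(-0.1967) = 0.8215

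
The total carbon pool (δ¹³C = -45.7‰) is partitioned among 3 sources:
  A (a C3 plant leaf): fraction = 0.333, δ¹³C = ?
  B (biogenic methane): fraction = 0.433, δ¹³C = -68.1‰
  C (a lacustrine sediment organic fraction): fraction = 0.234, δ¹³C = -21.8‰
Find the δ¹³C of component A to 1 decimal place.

-33.4‰

Isotope mass balance: δ_bulk = Σ fᵢ·δᵢ.
-45.7 = 0.333×δ_A + 0.433×(-68.1) + 0.234×(-21.8)
0.333·δ_A = -45.7 − (-34.588) = -11.112
δ_A = -11.112 / 0.333 = -33.37‰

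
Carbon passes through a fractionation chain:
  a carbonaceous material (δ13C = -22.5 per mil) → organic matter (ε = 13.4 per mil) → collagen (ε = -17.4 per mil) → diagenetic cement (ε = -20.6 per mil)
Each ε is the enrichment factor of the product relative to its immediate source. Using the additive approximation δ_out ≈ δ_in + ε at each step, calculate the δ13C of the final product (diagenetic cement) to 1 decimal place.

step 1: δ ≈ -22.5 + (13.4) = -9.1 per mil
step 2: δ ≈ -9.1 + (-17.4) = -26.5 per mil
step 3: δ ≈ -26.5 + (-20.6) = -47.1 per mil

-47.1 per mil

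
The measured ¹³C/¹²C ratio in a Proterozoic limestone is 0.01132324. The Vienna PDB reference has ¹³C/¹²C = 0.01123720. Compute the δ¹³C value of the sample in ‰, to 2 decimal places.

7.66‰

δ¹³C = (R_sample / R_standard − 1) × 1000
R_sample / R_standard = 0.01132324 / 0.01123720 = 1.007657
δ¹³C = (1.007657 − 1) × 1000 = 7.657‰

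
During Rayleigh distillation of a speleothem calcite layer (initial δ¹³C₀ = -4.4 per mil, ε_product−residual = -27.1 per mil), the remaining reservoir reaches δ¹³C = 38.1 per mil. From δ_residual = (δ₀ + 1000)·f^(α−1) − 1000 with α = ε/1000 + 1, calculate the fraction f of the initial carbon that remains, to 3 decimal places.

α − 1 = ε/1000 = -0.0271
(δ_res + 1000)/(δ₀ + 1000) = (38.1 + 1000)/(-4.4 + 1000) = 1038.1/995.6 = 1.042688
f = 1.042688^(1/-0.0271) = exp(ln(1.042688)/-0.0271) = exp(0.04180/-0.0271)
f = exp(-1.5425) = 0.2138

0.214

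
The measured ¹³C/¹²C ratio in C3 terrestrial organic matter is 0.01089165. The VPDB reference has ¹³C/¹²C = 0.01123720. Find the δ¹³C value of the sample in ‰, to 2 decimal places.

-30.75‰

δ¹³C = (R_sample / R_standard − 1) × 1000
R_sample / R_standard = 0.01089165 / 0.01123720 = 0.969249
δ¹³C = (0.969249 − 1) × 1000 = -30.751‰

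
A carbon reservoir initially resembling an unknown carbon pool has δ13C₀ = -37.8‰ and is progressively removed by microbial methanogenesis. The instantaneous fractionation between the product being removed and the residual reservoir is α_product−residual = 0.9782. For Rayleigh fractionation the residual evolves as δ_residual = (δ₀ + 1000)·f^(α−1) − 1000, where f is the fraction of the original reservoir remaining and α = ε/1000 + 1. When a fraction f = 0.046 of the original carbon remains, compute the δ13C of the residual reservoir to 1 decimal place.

Rayleigh residual: δ_res = (δ₀ + 1000)·f^(α−1) − 1000
α − 1 = -0.02180
f^(α−1) = 0.046^(-0.02180) = 1.069429
δ_res = (-37.8 + 1000) × 1.069429 − 1000 = 1029.004 − 1000 = 29.00‰

29.0‰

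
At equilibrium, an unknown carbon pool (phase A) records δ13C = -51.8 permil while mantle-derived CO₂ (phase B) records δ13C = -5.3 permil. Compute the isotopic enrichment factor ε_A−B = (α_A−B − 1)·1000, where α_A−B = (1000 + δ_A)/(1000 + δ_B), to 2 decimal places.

-46.75 permil

α_A−B = (1000 + -51.8) / (1000 + -5.3) = 948.2 / 994.7 = 0.953252
ε_A−B = (0.953252 − 1) × 1000 = -46.748 permil
(The approximation ε ≈ δ_A − δ_B would give -46.5 permil.)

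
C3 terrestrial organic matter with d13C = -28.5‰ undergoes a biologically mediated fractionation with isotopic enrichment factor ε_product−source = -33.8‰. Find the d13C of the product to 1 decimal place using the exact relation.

To first order, δ_product ≈ δ_source + ε = -62.3‰.
Exactly, δ_product = (δ_source + 1000)·(ε/1000 + 1) − 1000.
δ_product = (-28.5 + 1000) × (-33.8/1000 + 1) − 1000
δ_product = -61.34‰

-61.3‰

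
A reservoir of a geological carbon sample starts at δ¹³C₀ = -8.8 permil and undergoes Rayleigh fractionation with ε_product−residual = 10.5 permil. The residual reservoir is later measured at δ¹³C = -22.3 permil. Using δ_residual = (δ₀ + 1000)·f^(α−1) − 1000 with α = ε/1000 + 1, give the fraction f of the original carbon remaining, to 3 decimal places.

0.271

α − 1 = ε/1000 = 0.0105
(δ_res + 1000)/(δ₀ + 1000) = (-22.3 + 1000)/(-8.8 + 1000) = 977.7/991.2 = 0.986380
f = 0.986380^(1/0.0105) = exp(ln(0.986380)/0.0105) = exp(-0.01371/0.0105)
f = exp(-1.3060) = 0.2709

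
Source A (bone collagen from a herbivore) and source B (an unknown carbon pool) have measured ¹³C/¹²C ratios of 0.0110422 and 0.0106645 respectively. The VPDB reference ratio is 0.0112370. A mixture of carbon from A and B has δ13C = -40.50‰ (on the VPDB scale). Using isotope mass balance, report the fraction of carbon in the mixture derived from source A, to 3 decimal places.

δ_A = (0.0110422/0.0112370 − 1)×1000 = (0.982664 − 1)×1000 = -17.336‰
δ_B = (0.0106645/0.0112370 − 1)×1000 = (0.949052 − 1)×1000 = -50.948‰
f_A = (δ_mix − δ_B)/(δ_A − δ_B) = (-40.50 − (-50.948))/(-17.336 − (-50.948))
f_A = 10.448 / 33.612 = 0.3108

0.311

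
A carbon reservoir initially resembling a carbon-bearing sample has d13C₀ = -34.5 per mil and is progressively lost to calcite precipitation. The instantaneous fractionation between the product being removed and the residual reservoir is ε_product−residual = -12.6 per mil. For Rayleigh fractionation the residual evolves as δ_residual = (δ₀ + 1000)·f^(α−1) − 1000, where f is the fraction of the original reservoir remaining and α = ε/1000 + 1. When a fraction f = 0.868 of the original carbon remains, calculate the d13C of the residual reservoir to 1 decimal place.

Rayleigh residual: δ_res = (δ₀ + 1000)·f^(α−1) − 1000
α = ε/1000 + 1 = 0.98740, so α − 1 = -0.01260
f^(α−1) = 0.868^(-0.01260) = 1.001785
δ_res = (-34.5 + 1000) × 1.001785 − 1000 = 967.224 − 1000 = -32.78 per mil

-32.8 per mil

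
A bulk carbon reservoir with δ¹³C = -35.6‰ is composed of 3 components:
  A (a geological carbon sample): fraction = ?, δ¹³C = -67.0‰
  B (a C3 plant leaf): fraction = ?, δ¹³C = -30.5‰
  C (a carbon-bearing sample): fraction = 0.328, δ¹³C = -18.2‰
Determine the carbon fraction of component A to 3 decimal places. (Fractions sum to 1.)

Let f_A and f_B be the unknown fractions; fractions sum to 1 so f_A + f_B = 0.672.
Mass balance: Σ fᵢ·δᵢ = δ_bulk ⇒ f_A·(-67.0) + f_B·(-30.5) = -35.6 − (-5.970) = -29.630
Substitute f_B = 0.672 − f_A:
f_A·(-67.0 − -30.5) = -29.630 − 0.672×(-30.5) = -9.134
f_A = -9.134 / -36.5 = 0.2503

0.250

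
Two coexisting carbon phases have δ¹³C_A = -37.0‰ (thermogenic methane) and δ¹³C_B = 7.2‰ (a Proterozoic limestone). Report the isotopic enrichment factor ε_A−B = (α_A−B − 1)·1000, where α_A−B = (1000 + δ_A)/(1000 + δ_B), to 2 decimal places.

-43.88‰

α_A−B = (1000 + -37.0) / (1000 + 7.2) = 963.0 / 1007.2 = 0.956116
ε_A−B = (0.956116 − 1) × 1000 = -43.884‰
(The approximation ε ≈ δ_A − δ_B would give -44.2‰.)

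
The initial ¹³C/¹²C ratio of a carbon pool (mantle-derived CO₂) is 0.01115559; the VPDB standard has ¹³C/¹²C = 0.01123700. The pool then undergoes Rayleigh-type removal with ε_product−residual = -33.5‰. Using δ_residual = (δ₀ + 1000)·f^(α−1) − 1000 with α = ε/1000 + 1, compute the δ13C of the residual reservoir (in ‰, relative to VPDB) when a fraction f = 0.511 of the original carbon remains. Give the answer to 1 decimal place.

δ₀ = (0.01115559/0.01123700 − 1)×1000 = (0.992755 − 1)×1000 = -7.245‰
α − 1 = ε/1000 = -0.0335
f^(α−1) = 0.511^(-0.0335) = 1.022746
δ_res = (-7.245 + 1000) × 1.022746 − 1000 = 1015.337 − 1000 = 15.34‰

15.3‰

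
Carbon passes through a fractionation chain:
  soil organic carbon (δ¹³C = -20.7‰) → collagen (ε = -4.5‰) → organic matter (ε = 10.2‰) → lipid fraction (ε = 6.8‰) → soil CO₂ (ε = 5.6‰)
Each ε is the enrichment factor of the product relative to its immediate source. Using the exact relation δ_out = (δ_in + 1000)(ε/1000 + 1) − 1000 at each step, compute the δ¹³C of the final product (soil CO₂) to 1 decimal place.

step 1: δ = (-20.70 + 1000)·(-4.5/1000 + 1) − 1000 = -25.11‰
step 2: δ = (-25.11 + 1000)·(10.2/1000 + 1) − 1000 = -15.16‰
step 3: δ = (-15.16 + 1000)·(6.8/1000 + 1) − 1000 = -8.47‰
step 4: δ = (-8.47 + 1000)·(5.6/1000 + 1) − 1000 = -2.91‰

-2.9‰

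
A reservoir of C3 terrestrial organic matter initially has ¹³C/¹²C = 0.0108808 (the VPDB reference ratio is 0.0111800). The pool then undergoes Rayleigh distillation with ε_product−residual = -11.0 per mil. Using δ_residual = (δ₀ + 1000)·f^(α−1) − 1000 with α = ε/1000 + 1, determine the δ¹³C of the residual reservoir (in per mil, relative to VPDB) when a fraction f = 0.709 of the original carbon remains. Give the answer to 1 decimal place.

δ₀ = (0.0108808/0.0111800 − 1)×1000 = (0.973238 − 1)×1000 = -26.762 per mil
α − 1 = ε/1000 = -0.0110
f^(α−1) = 0.709^(-0.0110) = 1.003790
δ_res = (-26.762 + 1000) × 1.003790 − 1000 = 976.927 − 1000 = -23.07 per mil

-23.1 per mil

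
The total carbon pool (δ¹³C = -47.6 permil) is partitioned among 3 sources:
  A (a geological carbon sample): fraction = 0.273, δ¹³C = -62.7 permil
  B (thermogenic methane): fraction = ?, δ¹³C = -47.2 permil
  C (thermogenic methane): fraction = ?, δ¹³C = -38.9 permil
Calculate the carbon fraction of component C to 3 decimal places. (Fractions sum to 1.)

0.462

Let f_C and f_B be the unknown fractions; fractions sum to 1 so f_C + f_B = 0.727.
Mass balance: Σ fᵢ·δᵢ = δ_bulk ⇒ f_C·(-38.9) + f_B·(-47.2) = -47.6 − (-17.117) = -30.483
Substitute f_B = 0.727 − f_C:
f_C·(-38.9 − -47.2) = -30.483 − 0.727×(-47.2) = 3.831
f_C = 3.831 / 8.3 = 0.4616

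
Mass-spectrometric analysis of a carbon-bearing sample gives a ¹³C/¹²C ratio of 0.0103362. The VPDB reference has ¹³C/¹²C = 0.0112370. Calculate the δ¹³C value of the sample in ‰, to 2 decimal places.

-80.16‰

δ¹³C = (R_sample / R_standard − 1) × 1000
R_sample / R_standard = 0.0103362 / 0.0112370 = 0.919836
δ¹³C = (0.919836 − 1) × 1000 = -80.164‰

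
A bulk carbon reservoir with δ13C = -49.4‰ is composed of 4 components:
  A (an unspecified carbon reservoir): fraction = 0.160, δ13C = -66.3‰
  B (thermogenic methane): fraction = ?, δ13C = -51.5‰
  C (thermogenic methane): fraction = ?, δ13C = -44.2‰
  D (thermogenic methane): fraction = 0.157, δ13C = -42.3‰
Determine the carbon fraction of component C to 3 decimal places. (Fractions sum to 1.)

Let f_C and f_B be the unknown fractions; fractions sum to 1 so f_C + f_B = 0.683.
Mass balance: Σ fᵢ·δᵢ = δ_bulk ⇒ f_C·(-44.2) + f_B·(-51.5) = -49.4 − (-17.249) = -32.151
Substitute f_B = 0.683 − f_C:
f_C·(-44.2 − -51.5) = -32.151 − 0.683×(-51.5) = 3.024
f_C = 3.024 / 7.3 = 0.4142

0.414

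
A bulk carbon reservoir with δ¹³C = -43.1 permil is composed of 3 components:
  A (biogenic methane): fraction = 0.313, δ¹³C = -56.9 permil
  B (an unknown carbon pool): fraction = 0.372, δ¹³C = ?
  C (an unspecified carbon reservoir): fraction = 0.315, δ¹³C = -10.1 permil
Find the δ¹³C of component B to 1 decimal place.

Isotope mass balance: δ_bulk = Σ fᵢ·δᵢ.
-43.1 = 0.313×(-56.9) + 0.372×δ_B + 0.315×(-10.1)
0.372·δ_B = -43.1 − (-20.991) = -22.109
δ_B = -22.109 / 0.372 = -59.43 permil

-59.4 permil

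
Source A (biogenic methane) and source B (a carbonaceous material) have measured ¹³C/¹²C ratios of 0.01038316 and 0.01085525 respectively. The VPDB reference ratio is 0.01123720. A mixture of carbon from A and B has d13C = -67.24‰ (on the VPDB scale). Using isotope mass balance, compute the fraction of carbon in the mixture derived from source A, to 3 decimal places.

δ_A = (0.01038316/0.01123720 − 1)×1000 = (0.923999 − 1)×1000 = -76.001‰
δ_B = (0.01085525/0.01123720 − 1)×1000 = (0.966010 − 1)×1000 = -33.990‰
f_A = (δ_mix − δ_B)/(δ_A − δ_B) = (-67.24 − (-33.990))/(-76.001 − (-33.990))
f_A = -33.250 / -42.011 = 0.7915

0.791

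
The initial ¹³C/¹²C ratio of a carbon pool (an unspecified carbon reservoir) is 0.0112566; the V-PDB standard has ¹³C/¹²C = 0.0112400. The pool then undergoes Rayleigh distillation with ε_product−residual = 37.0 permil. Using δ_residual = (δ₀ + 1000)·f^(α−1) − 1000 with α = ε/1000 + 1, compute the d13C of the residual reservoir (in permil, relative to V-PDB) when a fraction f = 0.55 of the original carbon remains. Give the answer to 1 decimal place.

δ₀ = (0.0112566/0.0112400 − 1)×1000 = (1.001477 − 1)×1000 = 1.477 permil
α − 1 = ε/1000 = 0.0370
f^(α−1) = 0.55^(0.0370) = 0.978123
δ_res = (1.477 + 1000) × 0.978123 − 1000 = 979.567 − 1000 = -20.43 permil

-20.4 permil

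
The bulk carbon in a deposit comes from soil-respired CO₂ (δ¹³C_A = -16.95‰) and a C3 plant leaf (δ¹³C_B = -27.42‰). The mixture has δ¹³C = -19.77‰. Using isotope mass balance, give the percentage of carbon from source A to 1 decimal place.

73.1%

δ_mix = f_A·δ_A + (1 − f_A)·δ_B  ⇒  f_A = (δ_mix − δ_B)/(δ_A − δ_B)
f_A = (-19.77 − (-27.42)) / (-16.95 − (-27.42))
f_A = 7.65 / 10.47 = 0.7307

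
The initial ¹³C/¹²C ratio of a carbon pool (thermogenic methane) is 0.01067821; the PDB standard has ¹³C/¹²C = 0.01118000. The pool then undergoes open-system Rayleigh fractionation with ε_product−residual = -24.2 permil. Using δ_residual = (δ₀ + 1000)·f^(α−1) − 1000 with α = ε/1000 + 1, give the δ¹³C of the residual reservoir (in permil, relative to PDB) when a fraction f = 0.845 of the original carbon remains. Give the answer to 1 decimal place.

δ₀ = (0.01067821/0.01118000 − 1)×1000 = (0.955117 − 1)×1000 = -44.883 permil
α − 1 = ε/1000 = -0.0242
f^(α−1) = 0.845^(-0.0242) = 1.004084
δ_res = (-44.883 + 1000) × 1.004084 − 1000 = 959.018 − 1000 = -40.98 permil

-41.0 permil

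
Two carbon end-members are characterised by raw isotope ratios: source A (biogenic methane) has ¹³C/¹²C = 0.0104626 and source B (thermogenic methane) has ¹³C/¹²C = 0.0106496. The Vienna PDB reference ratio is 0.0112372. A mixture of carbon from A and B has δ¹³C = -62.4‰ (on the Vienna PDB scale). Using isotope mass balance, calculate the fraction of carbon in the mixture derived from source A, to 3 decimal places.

δ_A = (0.0104626/0.0112372 − 1)×1000 = (0.931068 − 1)×1000 = -68.932‰
δ_B = (0.0106496/0.0112372 − 1)×1000 = (0.947709 − 1)×1000 = -52.291‰
f_A = (δ_mix − δ_B)/(δ_A − δ_B) = (-62.4 − (-52.291))/(-68.932 − (-52.291))
f_A = -10.109 / -16.641 = 0.6075

0.607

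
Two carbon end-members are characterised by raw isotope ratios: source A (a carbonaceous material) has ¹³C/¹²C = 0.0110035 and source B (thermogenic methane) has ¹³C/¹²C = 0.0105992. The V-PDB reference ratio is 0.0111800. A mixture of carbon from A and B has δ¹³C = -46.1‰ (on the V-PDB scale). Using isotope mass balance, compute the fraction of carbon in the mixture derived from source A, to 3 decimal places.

δ_A = (0.0110035/0.0111800 − 1)×1000 = (0.984213 − 1)×1000 = -15.787‰
δ_B = (0.0105992/0.0111800 − 1)×1000 = (0.948050 − 1)×1000 = -51.950‰
f_A = (δ_mix − δ_B)/(δ_A − δ_B) = (-46.1 − (-51.950))/(-15.787 − (-51.950))
f_A = 5.850 / 36.163 = 0.1618

0.162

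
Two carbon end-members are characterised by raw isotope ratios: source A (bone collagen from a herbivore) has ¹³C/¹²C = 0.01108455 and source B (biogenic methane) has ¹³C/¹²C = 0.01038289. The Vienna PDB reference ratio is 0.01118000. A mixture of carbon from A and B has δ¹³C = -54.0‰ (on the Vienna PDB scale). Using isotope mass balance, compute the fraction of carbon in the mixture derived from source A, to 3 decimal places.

δ_A = (0.01108455/0.01118000 − 1)×1000 = (0.991462 − 1)×1000 = -8.538‰
δ_B = (0.01038289/0.01118000 − 1)×1000 = (0.928702 − 1)×1000 = -71.298‰
f_A = (δ_mix − δ_B)/(δ_A − δ_B) = (-54.0 − (-71.298))/(-8.538 − (-71.298))
f_A = 17.298 / 62.760 = 0.2756

0.276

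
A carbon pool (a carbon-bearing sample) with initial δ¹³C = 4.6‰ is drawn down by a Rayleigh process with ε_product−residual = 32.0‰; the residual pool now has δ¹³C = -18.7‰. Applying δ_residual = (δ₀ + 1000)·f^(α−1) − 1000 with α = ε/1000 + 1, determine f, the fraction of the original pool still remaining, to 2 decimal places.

0.48

α − 1 = ε/1000 = 0.0320
(δ_res + 1000)/(δ₀ + 1000) = (-18.7 + 1000)/(4.6 + 1000) = 981.3/1004.6 = 0.976807
f = 0.976807^(1/0.0320) = exp(ln(0.976807)/0.0320) = exp(-0.02347/0.0320)
f = exp(-0.7333) = 0.4803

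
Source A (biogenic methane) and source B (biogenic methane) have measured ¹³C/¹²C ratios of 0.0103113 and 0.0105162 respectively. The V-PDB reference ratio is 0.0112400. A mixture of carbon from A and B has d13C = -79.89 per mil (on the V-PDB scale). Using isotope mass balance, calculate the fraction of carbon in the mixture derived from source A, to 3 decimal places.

0.850

δ_A = (0.0103113/0.0112400 − 1)×1000 = (0.917375 − 1)×1000 = -82.625 per mil
δ_B = (0.0105162/0.0112400 − 1)×1000 = (0.935605 − 1)×1000 = -64.395 per mil
f_A = (δ_mix − δ_B)/(δ_A − δ_B) = (-79.89 − (-64.395))/(-82.625 − (-64.395))
f_A = -15.495 / -18.230 = 0.8500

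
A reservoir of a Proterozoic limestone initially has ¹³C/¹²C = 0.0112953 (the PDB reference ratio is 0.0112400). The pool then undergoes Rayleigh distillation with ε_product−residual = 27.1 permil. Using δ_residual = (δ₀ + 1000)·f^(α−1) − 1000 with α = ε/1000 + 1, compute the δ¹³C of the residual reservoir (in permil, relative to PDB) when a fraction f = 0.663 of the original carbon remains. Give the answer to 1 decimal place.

-6.2 permil

δ₀ = (0.0112953/0.0112400 − 1)×1000 = (1.004920 − 1)×1000 = 4.920 permil
α − 1 = ε/1000 = 0.0271
f^(α−1) = 0.663^(0.0271) = 0.988924
δ_res = (4.920 + 1000) × 0.988924 − 1000 = 993.790 − 1000 = -6.21 permil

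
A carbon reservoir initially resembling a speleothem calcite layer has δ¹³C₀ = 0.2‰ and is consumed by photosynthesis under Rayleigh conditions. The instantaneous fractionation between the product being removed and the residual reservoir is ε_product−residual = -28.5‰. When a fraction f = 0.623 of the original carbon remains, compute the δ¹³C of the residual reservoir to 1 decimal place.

Rayleigh residual: δ_res = (δ₀ + 1000)·f^(α−1) − 1000
α = ε/1000 + 1 = 0.97150, so α − 1 = -0.02850
f^(α−1) = 0.623^(-0.02850) = 1.013578
δ_res = (0.2 + 1000) × 1.013578 − 1000 = 1013.781 − 1000 = 13.78‰

13.8‰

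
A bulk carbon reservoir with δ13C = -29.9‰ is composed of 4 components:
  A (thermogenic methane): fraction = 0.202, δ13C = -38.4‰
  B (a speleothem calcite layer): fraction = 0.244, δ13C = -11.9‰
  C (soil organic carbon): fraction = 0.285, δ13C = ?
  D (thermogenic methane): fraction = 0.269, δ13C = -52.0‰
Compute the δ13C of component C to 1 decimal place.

-18.4‰

Isotope mass balance: δ_bulk = Σ fᵢ·δᵢ.
-29.9 = 0.202×(-38.4) + 0.244×(-11.9) + 0.285×δ_C + 0.269×(-52.0)
0.285·δ_C = -29.9 − (-24.648) = -5.252
δ_C = -5.252 / 0.285 = -18.43‰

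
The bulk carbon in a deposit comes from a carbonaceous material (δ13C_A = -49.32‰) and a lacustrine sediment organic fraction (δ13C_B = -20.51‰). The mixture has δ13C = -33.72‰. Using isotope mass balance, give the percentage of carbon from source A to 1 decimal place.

45.9%

δ_mix = f_A·δ_A + (1 − f_A)·δ_B  ⇒  f_A = (δ_mix − δ_B)/(δ_A − δ_B)
f_A = (-33.72 − (-20.51)) / (-49.32 − (-20.51))
f_A = -13.21 / -28.81 = 0.4585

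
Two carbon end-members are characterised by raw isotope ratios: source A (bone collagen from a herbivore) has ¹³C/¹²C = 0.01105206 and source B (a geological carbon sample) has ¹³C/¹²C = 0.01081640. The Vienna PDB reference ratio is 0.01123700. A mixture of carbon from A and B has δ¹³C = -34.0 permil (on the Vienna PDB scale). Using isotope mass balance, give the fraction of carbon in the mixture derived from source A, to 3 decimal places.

δ_A = (0.01105206/0.01123700 − 1)×1000 = (0.983542 − 1)×1000 = -16.458 permil
δ_B = (0.01081640/0.01123700 − 1)×1000 = (0.962570 − 1)×1000 = -37.430 permil
f_A = (δ_mix − δ_B)/(δ_A − δ_B) = (-34.0 − (-37.430))/(-16.458 − (-37.430))
f_A = 3.430 / 20.972 = 0.1635

0.164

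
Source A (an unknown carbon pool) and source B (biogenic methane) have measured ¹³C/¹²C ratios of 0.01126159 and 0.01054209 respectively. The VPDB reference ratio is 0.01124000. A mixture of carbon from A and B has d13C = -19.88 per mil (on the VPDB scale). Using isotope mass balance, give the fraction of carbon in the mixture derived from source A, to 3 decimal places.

δ_A = (0.01126159/0.01124000 − 1)×1000 = (1.001921 − 1)×1000 = 1.921 per mil
δ_B = (0.01054209/0.01124000 − 1)×1000 = (0.937908 − 1)×1000 = -62.092 per mil
f_A = (δ_mix − δ_B)/(δ_A − δ_B) = (-19.88 − (-62.092))/(1.921 − (-62.092))
f_A = 42.212 / 64.012 = 0.6594

0.659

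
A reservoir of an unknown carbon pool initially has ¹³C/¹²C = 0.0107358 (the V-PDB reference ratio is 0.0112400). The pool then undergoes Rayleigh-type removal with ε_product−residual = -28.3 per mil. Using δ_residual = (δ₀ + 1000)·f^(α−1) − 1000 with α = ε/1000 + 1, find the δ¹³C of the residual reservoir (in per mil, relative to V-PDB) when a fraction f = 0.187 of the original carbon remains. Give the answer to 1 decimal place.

δ₀ = (0.0107358/0.0112400 − 1)×1000 = (0.955142 − 1)×1000 = -44.858 per mil
α − 1 = ε/1000 = -0.0283
f^(α−1) = 0.187^(-0.0283) = 1.048593
δ_res = (-44.858 + 1000) × 1.048593 − 1000 = 1001.555 − 1000 = 1.56 per mil

1.6 per mil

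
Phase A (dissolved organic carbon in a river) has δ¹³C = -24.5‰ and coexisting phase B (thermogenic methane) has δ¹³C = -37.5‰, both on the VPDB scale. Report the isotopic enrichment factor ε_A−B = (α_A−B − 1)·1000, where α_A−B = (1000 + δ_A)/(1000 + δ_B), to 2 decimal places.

α_A−B = (1000 + -24.5) / (1000 + -37.5) = 975.5 / 962.5 = 1.013506
ε_A−B = (1.013506 − 1) × 1000 = 13.506‰
(The approximation ε ≈ δ_A − δ_B would give 13.0‰.)

13.51‰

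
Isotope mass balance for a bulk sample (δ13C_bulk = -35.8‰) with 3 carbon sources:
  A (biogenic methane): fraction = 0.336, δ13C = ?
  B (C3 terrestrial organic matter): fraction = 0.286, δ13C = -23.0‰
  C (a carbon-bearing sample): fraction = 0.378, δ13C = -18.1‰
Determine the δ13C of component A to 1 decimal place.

Isotope mass balance: δ_bulk = Σ fᵢ·δᵢ.
-35.8 = 0.336×δ_A + 0.286×(-23.0) + 0.378×(-18.1)
0.336·δ_A = -35.8 − (-13.420) = -22.380
δ_A = -22.380 / 0.336 = -66.61‰

-66.6‰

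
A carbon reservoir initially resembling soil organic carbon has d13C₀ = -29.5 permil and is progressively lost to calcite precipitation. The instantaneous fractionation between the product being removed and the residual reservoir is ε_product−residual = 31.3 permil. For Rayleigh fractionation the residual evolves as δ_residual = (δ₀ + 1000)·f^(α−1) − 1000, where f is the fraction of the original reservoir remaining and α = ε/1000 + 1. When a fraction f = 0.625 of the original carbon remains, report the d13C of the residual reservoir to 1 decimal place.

Rayleigh residual: δ_res = (δ₀ + 1000)·f^(α−1) − 1000
α = ε/1000 + 1 = 1.03130, so α − 1 = 0.03130
f^(α−1) = 0.625^(0.03130) = 0.985397
δ_res = (-29.5 + 1000) × 0.985397 − 1000 = 956.327 − 1000 = -43.67 permil

-43.7 permil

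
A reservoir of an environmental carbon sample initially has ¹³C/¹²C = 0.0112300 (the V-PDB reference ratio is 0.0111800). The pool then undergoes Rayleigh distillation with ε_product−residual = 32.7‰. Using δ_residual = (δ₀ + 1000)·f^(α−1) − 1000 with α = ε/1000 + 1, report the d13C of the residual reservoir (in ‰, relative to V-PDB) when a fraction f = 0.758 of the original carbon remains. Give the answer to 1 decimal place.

δ₀ = (0.0112300/0.0111800 − 1)×1000 = (1.004472 − 1)×1000 = 4.472‰
α − 1 = ε/1000 = 0.0327
f^(α−1) = 0.758^(0.0327) = 0.990981
δ_res = (4.472 + 1000) × 0.990981 − 1000 = 995.413 − 1000 = -4.59‰

-4.6‰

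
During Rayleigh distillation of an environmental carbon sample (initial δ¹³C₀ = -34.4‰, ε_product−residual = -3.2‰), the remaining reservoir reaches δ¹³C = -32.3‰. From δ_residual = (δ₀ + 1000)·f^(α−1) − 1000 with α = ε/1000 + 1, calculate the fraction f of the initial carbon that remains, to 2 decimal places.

α − 1 = ε/1000 = -0.0032
(δ_res + 1000)/(δ₀ + 1000) = (-32.3 + 1000)/(-34.4 + 1000) = 967.7/965.6 = 1.002175
f = 1.002175^(1/-0.0032) = exp(ln(1.002175)/-0.0032) = exp(0.00217/-0.0032)
f = exp(-0.6789) = 0.5072

0.51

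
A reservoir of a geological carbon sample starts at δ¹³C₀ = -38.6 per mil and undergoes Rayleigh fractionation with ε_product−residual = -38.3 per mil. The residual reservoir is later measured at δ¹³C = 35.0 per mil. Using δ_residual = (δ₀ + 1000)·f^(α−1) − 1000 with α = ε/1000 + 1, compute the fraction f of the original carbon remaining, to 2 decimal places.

0.15

α − 1 = ε/1000 = -0.0383
(δ_res + 1000)/(δ₀ + 1000) = (35.0 + 1000)/(-38.6 + 1000) = 1035.0/961.4 = 1.076555
f = 1.076555^(1/-0.0383) = exp(ln(1.076555)/-0.0383) = exp(0.07377/-0.0383)
f = exp(-1.9260) = 0.1457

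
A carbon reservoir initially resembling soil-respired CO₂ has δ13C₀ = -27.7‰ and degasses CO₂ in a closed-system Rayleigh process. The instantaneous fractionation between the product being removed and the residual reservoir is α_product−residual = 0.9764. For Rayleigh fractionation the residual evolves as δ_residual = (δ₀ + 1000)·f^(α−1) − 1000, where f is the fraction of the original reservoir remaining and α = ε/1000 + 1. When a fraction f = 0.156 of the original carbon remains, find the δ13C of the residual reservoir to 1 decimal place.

15.9‰

Rayleigh residual: δ_res = (δ₀ + 1000)·f^(α−1) − 1000
α − 1 = -0.02360
f^(α−1) = 0.156^(-0.02360) = 1.044822
δ_res = (-27.7 + 1000) × 1.044822 − 1000 = 1015.880 − 1000 = 15.88‰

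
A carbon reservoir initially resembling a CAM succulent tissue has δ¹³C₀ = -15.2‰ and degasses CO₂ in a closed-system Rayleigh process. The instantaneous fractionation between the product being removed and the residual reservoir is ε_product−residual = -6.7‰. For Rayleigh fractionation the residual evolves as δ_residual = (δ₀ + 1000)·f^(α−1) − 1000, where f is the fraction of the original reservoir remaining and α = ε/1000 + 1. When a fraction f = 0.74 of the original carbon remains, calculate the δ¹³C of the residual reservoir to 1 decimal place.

-13.2‰

Rayleigh residual: δ_res = (δ₀ + 1000)·f^(α−1) − 1000
α = ε/1000 + 1 = 0.99330, so α − 1 = -0.00670
f^(α−1) = 0.74^(-0.00670) = 1.002019
δ_res = (-15.2 + 1000) × 1.002019 − 1000 = 986.789 − 1000 = -13.21‰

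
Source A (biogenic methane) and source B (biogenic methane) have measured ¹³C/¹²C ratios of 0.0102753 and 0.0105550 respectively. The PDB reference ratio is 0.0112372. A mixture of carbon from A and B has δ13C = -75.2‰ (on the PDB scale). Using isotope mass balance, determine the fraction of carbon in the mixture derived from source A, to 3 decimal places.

0.582

δ_A = (0.0102753/0.0112372 − 1)×1000 = (0.914400 − 1)×1000 = -85.600‰
δ_B = (0.0105550/0.0112372 − 1)×1000 = (0.939291 − 1)×1000 = -60.709‰
f_A = (δ_mix − δ_B)/(δ_A − δ_B) = (-75.2 − (-60.709))/(-85.600 − (-60.709))
f_A = -14.491 / -24.891 = 0.5822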